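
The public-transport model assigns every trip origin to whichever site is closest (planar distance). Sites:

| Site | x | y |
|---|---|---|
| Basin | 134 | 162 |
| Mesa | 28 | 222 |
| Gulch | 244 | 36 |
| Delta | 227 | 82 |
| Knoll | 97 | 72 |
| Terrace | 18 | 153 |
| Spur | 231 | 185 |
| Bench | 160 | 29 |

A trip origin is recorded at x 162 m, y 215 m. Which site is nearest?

Squared distances to each site:
Basin: 3593.000; Mesa: 18005.000; Gulch: 38765.000; Delta: 21914.000; Knoll: 24674.000; Terrace: 24580.000; Spur: 5661.000; Bench: 34600.000.
Minimum at Basin.

Basin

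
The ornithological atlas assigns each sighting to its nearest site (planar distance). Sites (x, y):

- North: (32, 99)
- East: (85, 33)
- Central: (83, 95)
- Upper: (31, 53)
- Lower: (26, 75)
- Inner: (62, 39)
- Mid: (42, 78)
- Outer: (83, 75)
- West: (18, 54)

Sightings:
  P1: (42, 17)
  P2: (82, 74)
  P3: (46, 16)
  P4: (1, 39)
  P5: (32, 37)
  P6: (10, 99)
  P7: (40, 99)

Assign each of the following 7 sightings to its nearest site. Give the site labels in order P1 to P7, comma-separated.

Inner, Outer, Inner, West, Upper, North, North

P1 → Inner (d²=884.00)
P2 → Outer (d²=2.00)
P3 → Inner (d²=785.00)
P4 → West (d²=514.00)
P5 → Upper (d²=257.00)
P6 → North (d²=484.00)
P7 → North (d²=64.00)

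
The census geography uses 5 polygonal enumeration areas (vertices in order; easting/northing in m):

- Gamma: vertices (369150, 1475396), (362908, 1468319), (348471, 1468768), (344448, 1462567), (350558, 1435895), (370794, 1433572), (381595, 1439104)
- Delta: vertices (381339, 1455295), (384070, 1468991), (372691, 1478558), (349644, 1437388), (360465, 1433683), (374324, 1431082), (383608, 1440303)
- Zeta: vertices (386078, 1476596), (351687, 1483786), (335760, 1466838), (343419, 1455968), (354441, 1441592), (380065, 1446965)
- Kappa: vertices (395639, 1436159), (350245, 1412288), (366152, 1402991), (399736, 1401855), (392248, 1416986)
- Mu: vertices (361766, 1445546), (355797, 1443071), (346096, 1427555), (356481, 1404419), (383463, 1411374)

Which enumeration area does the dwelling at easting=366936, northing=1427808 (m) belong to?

Cast a ray rightward from (366936, 1427808). For each polygon, the edges (by vertex number in listed order) whose endpoints lie on opposite sides of northing = 1427808, where each meets that height, and whether that is right or left of the point:
Gamma: no edge straddles that height → 0 crossings.
Delta: no edge straddles that height → 0 crossings.
Zeta: no edge straddles that height → 0 crossings.
Kappa: 1–2 at easting≈379758.4 (right), 5–1 at easting≈394162.0 (right) → 2 crossings.
Mu: 2–3 at easting≈346254.2 (left), 5–1 at easting≈373028.5 (right) → 1 crossing.
Only Mu has an odd count, so the point is inside Mu.

Mu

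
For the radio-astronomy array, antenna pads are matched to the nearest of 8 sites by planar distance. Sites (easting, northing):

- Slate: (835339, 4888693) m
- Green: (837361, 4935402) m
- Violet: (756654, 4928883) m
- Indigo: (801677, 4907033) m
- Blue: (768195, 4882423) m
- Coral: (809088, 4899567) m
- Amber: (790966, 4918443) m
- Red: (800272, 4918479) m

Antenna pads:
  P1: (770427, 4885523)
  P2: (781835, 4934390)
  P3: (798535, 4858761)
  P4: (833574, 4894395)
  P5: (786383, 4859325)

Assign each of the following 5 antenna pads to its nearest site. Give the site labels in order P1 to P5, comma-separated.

P1 → Blue (d²=14591824.00)
P2 → Amber (d²=337681970.00)
P3 → Blue (d²=1480405844.00)
P4 → Slate (d²=35628029.00)
P5 → Blue (d²=864320948.00)

Blue, Amber, Blue, Slate, Blue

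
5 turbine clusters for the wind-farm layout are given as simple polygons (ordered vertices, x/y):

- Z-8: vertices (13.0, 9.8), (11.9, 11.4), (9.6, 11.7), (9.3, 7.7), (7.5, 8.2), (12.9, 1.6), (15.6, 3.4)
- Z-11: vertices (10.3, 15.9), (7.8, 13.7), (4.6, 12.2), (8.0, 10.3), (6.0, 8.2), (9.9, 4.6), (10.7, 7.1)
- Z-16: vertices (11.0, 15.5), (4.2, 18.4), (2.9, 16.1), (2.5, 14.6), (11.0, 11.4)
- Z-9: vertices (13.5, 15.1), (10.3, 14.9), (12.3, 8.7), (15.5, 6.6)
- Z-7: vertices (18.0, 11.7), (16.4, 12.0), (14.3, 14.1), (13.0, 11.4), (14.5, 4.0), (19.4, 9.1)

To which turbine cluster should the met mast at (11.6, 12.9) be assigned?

Cast a ray rightward from (11.6, 12.9). For each polygon, the edges (by vertex number in listed order) whose endpoints lie on opposite sides of y = 12.9, where each meets that height, and whether that is right or left of the point:
Z-8: no edge straddles that height → 0 crossings.
Z-11: 2–3 at x≈6.09 (left), 7–1 at x≈10.44 (left) → 0 crossings.
Z-16: 4–5 at x≈7.02 (left), 5–1 at x≈11.00 (left) → 0 crossings.
Z-9: 2–3 at x≈10.95 (left), 4–1 at x≈14.02 (right) → 1 crossing.
Z-7: 2–3 at x≈15.50 (right), 3–4 at x≈13.72 (right) → 2 crossings.
Only Z-9 has an odd count, so the point is inside Z-9.

Z-9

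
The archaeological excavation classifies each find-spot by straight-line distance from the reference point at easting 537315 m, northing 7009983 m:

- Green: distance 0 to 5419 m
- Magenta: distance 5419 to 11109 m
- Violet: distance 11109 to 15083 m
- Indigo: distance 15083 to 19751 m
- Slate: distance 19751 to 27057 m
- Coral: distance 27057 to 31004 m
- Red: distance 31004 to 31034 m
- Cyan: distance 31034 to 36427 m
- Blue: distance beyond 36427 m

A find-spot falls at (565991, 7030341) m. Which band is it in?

Cyan

Distance = √((565991−537315)² + (7030341−7009983)²) = √(822312976.000 + 414448164.000) = 35167.615 m.
31034 ≤ 35167.615 < 36427 → Cyan.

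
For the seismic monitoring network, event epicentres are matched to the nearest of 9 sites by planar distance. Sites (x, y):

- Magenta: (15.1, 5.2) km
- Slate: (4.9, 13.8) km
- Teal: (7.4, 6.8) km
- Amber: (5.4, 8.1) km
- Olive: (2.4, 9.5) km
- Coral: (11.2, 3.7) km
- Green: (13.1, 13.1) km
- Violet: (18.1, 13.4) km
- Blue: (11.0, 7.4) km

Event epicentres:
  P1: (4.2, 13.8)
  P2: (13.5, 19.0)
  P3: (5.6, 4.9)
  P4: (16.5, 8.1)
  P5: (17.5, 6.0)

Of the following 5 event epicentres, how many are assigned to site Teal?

P1 → Slate
P2 → Green
P3 → Teal
P4 → Magenta
P5 → Magenta
1 of the 5 goes to Teal.

1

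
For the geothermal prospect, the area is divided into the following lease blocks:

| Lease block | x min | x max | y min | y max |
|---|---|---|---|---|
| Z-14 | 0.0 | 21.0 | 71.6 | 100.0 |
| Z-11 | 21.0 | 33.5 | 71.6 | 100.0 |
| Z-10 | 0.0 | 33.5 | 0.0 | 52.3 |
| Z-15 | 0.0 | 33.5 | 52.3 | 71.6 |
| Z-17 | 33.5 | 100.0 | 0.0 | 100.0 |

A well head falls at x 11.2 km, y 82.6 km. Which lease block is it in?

The point has x = 11.2 and y = 82.6.
Only Z-14 satisfies 0.0 ≤ x ≤ 21.0 and 71.6 ≤ y ≤ 100.0.

Z-14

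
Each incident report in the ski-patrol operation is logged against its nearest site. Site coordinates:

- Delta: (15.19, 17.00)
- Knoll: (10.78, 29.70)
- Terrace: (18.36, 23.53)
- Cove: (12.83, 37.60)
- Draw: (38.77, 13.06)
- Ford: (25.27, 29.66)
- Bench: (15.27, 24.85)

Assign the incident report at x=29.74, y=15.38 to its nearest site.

Draw

Squared distances to each site:
Delta: 214.327; Knoll: 564.544; Terrace: 195.927; Cove: 779.676; Draw: 86.923; Ford: 223.899; Bench: 299.062.
Minimum at Draw.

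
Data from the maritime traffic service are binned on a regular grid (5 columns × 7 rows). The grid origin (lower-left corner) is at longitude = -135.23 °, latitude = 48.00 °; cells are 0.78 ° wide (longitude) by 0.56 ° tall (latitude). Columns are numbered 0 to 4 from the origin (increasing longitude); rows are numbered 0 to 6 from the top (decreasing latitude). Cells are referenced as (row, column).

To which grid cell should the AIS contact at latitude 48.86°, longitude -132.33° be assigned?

Column index: ⌊(-132.33 − -135.23) / 0.78⌋ = ⌊3.718⌋ = 3
Row offset from origin: ⌊(48.86 − 48.00) / 0.56⌋ = ⌊1.536⌋ = 1 → row 5 (counted from top)

(5, 3)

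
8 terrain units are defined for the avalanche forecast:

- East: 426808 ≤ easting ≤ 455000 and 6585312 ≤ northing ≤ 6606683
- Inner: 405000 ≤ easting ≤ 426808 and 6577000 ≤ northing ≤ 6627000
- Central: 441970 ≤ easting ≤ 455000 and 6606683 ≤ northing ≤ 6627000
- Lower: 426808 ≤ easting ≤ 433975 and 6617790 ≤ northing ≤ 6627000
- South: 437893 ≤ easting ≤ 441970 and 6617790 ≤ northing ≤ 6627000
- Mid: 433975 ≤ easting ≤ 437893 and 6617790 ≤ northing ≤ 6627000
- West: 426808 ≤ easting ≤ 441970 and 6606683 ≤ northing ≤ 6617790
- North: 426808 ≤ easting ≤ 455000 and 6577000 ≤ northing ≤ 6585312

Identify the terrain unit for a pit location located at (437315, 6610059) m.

The point has easting = 437315 and northing = 6610059.
Only West satisfies 426808 ≤ easting ≤ 441970 and 6606683 ≤ northing ≤ 6617790.

West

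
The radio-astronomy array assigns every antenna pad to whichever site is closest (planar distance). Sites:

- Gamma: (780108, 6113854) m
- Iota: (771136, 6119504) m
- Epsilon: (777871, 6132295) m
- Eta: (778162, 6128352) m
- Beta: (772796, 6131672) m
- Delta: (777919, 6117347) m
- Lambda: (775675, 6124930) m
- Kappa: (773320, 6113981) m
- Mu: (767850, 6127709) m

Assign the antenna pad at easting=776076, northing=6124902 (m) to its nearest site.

Lambda

Squared distances to each site:
Gamma: 138315328.000; Iota: 53542004.000; Epsilon: 57878474.000; Eta: 16253896.000; Beta: 56591300.000; Delta: 60474674.000; Lambda: 161585.000; Kappa: 126863777.000; Mu: 75546325.000.
Minimum at Lambda.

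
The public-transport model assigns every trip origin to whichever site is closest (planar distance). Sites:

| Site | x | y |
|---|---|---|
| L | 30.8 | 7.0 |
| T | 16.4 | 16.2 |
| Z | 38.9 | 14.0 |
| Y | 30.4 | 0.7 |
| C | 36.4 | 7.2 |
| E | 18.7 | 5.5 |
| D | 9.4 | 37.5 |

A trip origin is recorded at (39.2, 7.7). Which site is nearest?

C

Squared distances to each site:
L: 71.050; T: 592.090; Z: 39.780; Y: 126.440; C: 8.090; E: 425.090; D: 1776.080.
Minimum at C.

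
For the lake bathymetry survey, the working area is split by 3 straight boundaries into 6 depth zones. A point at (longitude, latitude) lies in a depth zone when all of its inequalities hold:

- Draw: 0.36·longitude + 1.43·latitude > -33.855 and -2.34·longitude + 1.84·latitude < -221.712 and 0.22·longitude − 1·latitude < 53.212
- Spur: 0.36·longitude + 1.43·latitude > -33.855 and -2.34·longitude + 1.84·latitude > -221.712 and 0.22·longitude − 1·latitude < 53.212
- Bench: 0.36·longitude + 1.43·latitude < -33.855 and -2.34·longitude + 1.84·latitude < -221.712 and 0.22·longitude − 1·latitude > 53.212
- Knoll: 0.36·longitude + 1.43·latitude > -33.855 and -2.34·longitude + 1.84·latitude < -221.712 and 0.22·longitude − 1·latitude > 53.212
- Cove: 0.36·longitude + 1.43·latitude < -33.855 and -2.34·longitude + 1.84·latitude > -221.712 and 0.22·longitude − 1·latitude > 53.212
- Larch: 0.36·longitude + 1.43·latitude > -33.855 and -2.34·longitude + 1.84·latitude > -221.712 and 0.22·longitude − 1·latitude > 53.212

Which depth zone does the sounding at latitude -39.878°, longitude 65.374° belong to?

Knoll

0.36·65.374 + 1.43·-39.878 = -33.491, which is > -33.855
-2.34·65.374 + 1.84·-39.878 = -226.351, which is < -221.712
0.22·65.374 − 1·-39.878 = 54.260, which is > 53.212
This sign pattern matches Knoll.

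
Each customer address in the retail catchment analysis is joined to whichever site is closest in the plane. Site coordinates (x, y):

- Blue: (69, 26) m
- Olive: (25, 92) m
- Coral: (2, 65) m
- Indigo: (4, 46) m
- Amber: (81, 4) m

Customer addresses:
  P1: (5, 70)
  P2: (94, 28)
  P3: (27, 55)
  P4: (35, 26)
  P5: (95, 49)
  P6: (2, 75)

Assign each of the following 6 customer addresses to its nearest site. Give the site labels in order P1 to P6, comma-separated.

P1 → Coral (d²=34.00)
P2 → Blue (d²=629.00)
P3 → Indigo (d²=610.00)
P4 → Blue (d²=1156.00)
P5 → Blue (d²=1205.00)
P6 → Coral (d²=100.00)

Coral, Blue, Indigo, Blue, Blue, Coral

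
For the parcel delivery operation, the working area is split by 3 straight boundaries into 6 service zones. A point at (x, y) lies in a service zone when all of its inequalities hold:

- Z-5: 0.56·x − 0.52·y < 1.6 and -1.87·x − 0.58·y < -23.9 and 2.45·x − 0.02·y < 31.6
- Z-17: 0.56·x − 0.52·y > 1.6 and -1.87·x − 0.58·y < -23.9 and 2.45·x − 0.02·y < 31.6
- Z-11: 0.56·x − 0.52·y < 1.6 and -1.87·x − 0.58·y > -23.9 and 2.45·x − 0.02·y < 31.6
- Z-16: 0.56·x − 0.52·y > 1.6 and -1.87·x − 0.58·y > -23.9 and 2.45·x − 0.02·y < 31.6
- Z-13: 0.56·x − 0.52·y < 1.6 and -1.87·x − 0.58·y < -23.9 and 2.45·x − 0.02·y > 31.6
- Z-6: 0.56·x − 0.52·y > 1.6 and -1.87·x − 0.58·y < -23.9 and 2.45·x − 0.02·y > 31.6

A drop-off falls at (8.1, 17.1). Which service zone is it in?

0.56·8.1 − 0.52·17.1 = -4.356, which is < 1.6
-1.87·8.1 − 0.58·17.1 = -25.065, which is < -23.9
2.45·8.1 − 0.02·17.1 = 19.503, which is < 31.6
This sign pattern matches Z-5.

Z-5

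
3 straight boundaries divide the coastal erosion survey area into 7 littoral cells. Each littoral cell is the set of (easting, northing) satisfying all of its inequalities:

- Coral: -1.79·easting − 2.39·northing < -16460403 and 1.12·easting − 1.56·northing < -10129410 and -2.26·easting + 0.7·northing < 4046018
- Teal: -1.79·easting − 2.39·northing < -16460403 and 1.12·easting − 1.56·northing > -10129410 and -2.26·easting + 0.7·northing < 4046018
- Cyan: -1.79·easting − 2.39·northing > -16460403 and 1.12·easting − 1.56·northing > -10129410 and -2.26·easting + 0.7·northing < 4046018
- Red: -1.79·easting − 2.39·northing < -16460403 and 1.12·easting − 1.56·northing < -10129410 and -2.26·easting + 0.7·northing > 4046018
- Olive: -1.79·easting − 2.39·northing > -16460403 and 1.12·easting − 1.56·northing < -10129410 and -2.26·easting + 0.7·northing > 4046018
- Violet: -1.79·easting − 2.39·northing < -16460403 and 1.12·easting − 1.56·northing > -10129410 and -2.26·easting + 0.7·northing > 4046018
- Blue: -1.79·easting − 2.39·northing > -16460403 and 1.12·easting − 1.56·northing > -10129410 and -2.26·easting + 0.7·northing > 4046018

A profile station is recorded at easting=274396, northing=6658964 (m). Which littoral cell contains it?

-1.79·274396 − 2.39·6658964 = -16406092.800, which is > -16460403
1.12·274396 − 1.56·6658964 = -10080660.320, which is > -10129410
-2.26·274396 + 0.7·6658964 = 4041139.840, which is < 4046018
This sign pattern matches Cyan.

Cyan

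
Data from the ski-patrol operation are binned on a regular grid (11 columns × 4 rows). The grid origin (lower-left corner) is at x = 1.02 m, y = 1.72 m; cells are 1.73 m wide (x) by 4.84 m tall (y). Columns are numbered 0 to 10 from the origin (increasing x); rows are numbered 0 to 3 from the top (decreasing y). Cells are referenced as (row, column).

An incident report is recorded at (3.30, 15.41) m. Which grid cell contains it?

Column index: ⌊(3.30 − 1.02) / 1.73⌋ = ⌊1.318⌋ = 1
Row offset from origin: ⌊(15.41 − 1.72) / 4.84⌋ = ⌊2.829⌋ = 2 → row 1 (counted from top)

(1, 1)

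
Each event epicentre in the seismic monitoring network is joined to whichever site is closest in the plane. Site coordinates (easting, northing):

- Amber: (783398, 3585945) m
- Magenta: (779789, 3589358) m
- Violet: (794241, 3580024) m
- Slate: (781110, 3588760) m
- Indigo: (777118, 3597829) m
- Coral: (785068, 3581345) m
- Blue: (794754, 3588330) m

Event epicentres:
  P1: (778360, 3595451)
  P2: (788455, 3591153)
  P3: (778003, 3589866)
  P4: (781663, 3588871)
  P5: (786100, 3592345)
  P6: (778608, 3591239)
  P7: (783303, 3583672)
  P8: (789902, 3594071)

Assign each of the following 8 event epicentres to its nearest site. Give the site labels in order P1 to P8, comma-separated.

P1 → Indigo (d²=7197448.00)
P2 → Blue (d²=47646730.00)
P3 → Magenta (d²=3447860.00)
P4 → Slate (d²=318130.00)
P5 → Slate (d²=37752325.00)
P6 → Magenta (d²=4932922.00)
P7 → Amber (d²=5175554.00)
P8 → Blue (d²=56500985.00)

Indigo, Blue, Magenta, Slate, Slate, Magenta, Amber, Blue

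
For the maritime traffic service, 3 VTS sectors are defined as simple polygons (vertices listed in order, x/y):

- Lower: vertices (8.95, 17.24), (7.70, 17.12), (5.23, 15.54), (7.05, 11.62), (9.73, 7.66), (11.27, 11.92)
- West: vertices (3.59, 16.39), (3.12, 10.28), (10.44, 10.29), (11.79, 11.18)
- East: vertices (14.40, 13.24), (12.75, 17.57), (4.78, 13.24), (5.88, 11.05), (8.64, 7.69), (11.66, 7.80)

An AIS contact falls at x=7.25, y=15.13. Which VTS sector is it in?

Cast a ray rightward from (7.25, 15.13). For each polygon, the edges (by vertex number in listed order) whose endpoints lie on opposite sides of y = 15.13, where each meets that height, and whether that is right or left of the point:
Lower: 3–4 at x≈5.420 (left), 6–1 at x≈9.870 (right) → 1 crossing.
West: 1–2 at x≈3.493 (left), 4–1 at x≈5.573 (left) → 0 crossings.
East: 1–2 at x≈13.680 (right), 2–3 at x≈8.259 (right) → 2 crossings.
Only Lower has an odd count, so the point is inside Lower.

Lower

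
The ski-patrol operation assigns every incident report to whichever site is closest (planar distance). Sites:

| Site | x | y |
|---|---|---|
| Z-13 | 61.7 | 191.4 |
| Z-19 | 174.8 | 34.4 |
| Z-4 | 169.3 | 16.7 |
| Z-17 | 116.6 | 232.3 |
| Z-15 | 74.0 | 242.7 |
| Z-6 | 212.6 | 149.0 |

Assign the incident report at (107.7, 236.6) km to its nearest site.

Z-17

Squared distances to each site:
Z-13: 4159.040; Z-19: 45387.250; Z-4: 52150.570; Z-17: 97.700; Z-15: 1172.900; Z-6: 18677.770.
Minimum at Z-17.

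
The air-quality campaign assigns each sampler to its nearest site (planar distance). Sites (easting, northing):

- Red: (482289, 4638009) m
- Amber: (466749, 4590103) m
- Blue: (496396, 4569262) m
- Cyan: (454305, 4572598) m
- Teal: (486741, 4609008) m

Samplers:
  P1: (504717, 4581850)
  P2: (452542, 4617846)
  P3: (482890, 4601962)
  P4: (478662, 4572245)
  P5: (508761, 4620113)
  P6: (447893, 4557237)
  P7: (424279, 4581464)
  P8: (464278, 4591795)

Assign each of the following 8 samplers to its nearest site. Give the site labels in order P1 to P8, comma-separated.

Blue, Amber, Teal, Blue, Teal, Cyan, Cyan, Amber

P1 → Blue (d²=227696785.00)
P2 → Amber (d²=971512898.00)
P3 → Teal (d²=64476317.00)
P4 → Blue (d²=323393045.00)
P5 → Teal (d²=608201425.00)
P6 → Cyan (d²=277074065.00)
P7 → Cyan (d²=980166632.00)
P8 → Amber (d²=8968705.00)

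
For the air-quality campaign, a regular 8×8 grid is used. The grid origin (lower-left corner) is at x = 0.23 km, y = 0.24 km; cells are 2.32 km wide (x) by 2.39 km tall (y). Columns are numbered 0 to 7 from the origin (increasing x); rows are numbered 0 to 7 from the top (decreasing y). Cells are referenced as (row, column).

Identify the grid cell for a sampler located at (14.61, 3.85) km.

Column index: ⌊(14.61 − 0.23) / 2.32⌋ = ⌊6.198⌋ = 6
Row offset from origin: ⌊(3.85 − 0.24) / 2.39⌋ = ⌊1.510⌋ = 1 → row 6 (counted from top)

(6, 6)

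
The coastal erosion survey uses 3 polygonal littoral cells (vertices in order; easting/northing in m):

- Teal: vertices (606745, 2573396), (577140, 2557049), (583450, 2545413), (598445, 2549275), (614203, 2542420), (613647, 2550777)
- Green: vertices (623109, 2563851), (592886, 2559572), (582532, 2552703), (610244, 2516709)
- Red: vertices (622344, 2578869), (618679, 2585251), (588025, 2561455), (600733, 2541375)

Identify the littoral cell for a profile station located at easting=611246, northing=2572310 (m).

Cast a ray rightward from (611246, 2572310). For each polygon, the edges (by vertex number in listed order) whose endpoints lie on opposite sides of northing = 2572310, where each meets that height, and whether that is right or left of the point:
Teal: 1–2 at easting≈604778.2 (left), 6–1 at easting≈607076.4 (left) → 0 crossings.
Green: no edge straddles that height → 0 crossings.
Red: 2–3 at easting≈602008.4 (left), 4–1 at easting≈618563.5 (right) → 1 crossing.
Only Red has an odd count, so the point is inside Red.

Red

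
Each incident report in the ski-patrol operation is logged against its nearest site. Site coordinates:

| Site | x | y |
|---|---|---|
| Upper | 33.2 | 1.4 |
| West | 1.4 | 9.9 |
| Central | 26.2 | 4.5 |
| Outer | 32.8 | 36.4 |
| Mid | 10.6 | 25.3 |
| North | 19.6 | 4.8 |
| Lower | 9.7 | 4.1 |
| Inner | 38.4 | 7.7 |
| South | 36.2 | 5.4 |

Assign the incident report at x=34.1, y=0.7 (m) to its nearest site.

Upper

Squared distances to each site:
Upper: 1.300; West: 1153.930; Central: 76.850; Outer: 1276.180; Mid: 1157.410; North: 227.060; Lower: 606.920; Inner: 67.490; South: 26.500.
Minimum at Upper.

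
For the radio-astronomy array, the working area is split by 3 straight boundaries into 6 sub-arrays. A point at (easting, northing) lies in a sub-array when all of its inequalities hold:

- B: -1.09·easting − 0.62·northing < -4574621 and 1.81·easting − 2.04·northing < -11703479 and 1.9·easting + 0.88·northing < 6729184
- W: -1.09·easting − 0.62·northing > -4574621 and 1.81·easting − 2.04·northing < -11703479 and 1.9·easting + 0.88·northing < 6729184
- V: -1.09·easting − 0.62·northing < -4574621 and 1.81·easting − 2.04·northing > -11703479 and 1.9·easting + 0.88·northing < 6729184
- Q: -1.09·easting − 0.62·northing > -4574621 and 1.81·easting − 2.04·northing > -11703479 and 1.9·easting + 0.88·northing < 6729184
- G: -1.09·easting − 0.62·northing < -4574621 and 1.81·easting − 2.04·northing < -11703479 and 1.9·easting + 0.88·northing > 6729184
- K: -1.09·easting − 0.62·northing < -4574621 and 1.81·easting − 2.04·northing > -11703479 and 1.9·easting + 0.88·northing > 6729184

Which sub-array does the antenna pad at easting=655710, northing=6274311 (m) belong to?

-1.09·655710 − 0.62·6274311 = -4604796.720, which is < -4574621
1.81·655710 − 2.04·6274311 = -11612759.340, which is > -11703479
1.9·655710 + 0.88·6274311 = 6767242.680, which is > 6729184
This sign pattern matches K.

K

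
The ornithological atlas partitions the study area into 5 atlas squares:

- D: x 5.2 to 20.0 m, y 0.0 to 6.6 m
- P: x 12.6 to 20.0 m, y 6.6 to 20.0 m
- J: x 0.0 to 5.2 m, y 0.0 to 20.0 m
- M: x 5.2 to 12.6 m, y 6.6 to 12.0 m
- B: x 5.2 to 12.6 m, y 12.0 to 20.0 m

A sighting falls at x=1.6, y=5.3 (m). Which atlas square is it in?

The point has x = 1.6 and y = 5.3.
Only J satisfies 0.0 ≤ x ≤ 5.2 and 0.0 ≤ y ≤ 20.0.

J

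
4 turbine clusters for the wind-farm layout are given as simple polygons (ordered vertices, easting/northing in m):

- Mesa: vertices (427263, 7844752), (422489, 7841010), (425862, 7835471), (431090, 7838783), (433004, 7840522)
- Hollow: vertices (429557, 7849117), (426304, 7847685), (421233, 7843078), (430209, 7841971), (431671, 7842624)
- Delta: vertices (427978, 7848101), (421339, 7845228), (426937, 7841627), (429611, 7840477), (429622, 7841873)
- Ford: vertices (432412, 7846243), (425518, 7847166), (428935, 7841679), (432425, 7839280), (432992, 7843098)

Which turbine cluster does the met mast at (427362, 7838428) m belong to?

Mesa

Cast a ray rightward from (427362, 7838428). For each polygon, the edges (by vertex number in listed order) whose endpoints lie on opposite sides of northing = 7838428, where each meets that height, and whether that is right or left of the point:
Mesa: 2–3 at easting≈424061.3 (left), 3–4 at easting≈430529.6 (right) → 1 crossing.
Hollow: no edge straddles that height → 0 crossings.
Delta: no edge straddles that height → 0 crossings.
Ford: no edge straddles that height → 0 crossings.
Only Mesa has an odd count, so the point is inside Mesa.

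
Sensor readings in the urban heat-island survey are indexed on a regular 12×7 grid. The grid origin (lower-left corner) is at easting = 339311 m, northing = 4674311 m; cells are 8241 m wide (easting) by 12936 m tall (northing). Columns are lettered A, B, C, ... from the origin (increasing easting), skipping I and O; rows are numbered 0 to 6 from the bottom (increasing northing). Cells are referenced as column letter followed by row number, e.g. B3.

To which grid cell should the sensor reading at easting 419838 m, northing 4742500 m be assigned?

K5

Column index: ⌊(419838 − 339311) / 8241⌋ = ⌊9.772⌋ = 9 → column K
Row offset from origin: ⌊(4742500 − 4674311) / 12936⌋ = ⌊5.271⌋ = 5 → row 5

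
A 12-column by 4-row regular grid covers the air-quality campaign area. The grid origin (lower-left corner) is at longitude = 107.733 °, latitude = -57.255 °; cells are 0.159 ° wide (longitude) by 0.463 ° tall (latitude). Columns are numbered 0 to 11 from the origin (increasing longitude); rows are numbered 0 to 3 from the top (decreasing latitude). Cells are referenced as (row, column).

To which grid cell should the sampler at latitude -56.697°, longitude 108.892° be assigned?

Column index: ⌊(108.892 − 107.733) / 0.159⌋ = ⌊7.289⌋ = 7
Row offset from origin: ⌊(-56.697 − -57.255) / 0.463⌋ = ⌊1.205⌋ = 1 → row 2 (counted from top)

(2, 7)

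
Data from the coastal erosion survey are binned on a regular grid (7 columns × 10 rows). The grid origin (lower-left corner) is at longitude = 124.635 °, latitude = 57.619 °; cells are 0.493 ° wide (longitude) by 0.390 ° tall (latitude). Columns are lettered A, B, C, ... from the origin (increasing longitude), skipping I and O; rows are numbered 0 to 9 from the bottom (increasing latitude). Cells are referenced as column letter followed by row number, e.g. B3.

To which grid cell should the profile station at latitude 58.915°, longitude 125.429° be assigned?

B3

Column index: ⌊(125.429 − 124.635) / 0.493⌋ = ⌊1.611⌋ = 1 → column B
Row offset from origin: ⌊(58.915 − 57.619) / 0.390⌋ = ⌊3.323⌋ = 3 → row 3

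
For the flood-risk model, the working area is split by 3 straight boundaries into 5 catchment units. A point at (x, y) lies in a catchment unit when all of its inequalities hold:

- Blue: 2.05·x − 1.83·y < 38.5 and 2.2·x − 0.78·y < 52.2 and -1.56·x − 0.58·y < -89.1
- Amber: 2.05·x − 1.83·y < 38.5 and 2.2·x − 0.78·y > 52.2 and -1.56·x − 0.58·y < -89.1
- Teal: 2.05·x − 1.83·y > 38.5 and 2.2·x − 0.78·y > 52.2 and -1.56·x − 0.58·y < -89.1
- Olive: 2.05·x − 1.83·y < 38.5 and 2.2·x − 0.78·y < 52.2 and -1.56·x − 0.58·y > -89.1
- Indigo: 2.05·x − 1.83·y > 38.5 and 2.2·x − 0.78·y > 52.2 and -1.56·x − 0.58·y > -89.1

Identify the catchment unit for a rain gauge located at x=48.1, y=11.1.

2.05·48.1 − 1.83·11.1 = 78.292, which is > 38.5
2.2·48.1 − 0.78·11.1 = 97.162, which is > 52.2
-1.56·48.1 − 0.58·11.1 = -81.474, which is > -89.1
This sign pattern matches Indigo.

Indigo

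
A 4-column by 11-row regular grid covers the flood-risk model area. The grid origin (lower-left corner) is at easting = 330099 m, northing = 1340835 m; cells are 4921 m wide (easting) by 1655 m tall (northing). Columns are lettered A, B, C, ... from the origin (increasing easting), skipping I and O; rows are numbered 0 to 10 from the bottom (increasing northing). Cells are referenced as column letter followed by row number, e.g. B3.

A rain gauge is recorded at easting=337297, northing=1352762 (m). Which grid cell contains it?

Column index: ⌊(337297 − 330099) / 4921⌋ = ⌊1.463⌋ = 1 → column B
Row offset from origin: ⌊(1352762 − 1340835) / 1655⌋ = ⌊7.207⌋ = 7 → row 7

B7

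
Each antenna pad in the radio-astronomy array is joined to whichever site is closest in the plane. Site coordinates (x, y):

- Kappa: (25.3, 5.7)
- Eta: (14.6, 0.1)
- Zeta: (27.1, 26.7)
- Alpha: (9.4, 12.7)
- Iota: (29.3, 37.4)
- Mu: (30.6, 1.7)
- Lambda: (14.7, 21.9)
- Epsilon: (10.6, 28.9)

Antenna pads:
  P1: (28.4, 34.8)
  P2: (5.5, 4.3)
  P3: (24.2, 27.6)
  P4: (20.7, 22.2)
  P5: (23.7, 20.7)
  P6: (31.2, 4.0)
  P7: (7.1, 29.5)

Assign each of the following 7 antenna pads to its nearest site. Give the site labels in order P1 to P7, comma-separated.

P1 → Iota (d²=7.57)
P2 → Alpha (d²=85.77)
P3 → Zeta (d²=9.22)
P4 → Lambda (d²=36.09)
P5 → Zeta (d²=47.56)
P6 → Mu (d²=5.65)
P7 → Epsilon (d²=12.61)

Iota, Alpha, Zeta, Lambda, Zeta, Mu, Epsilon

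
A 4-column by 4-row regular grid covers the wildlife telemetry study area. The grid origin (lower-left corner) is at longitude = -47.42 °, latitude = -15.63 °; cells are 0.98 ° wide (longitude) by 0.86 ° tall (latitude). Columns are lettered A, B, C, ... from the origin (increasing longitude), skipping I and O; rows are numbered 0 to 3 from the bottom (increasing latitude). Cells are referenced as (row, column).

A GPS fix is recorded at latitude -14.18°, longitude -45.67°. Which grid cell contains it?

Column index: ⌊(-45.67 − -47.42) / 0.98⌋ = ⌊1.786⌋ = 1 → column B
Row offset from origin: ⌊(-14.18 − -15.63) / 0.86⌋ = ⌊1.686⌋ = 1 → row 1

(1, B)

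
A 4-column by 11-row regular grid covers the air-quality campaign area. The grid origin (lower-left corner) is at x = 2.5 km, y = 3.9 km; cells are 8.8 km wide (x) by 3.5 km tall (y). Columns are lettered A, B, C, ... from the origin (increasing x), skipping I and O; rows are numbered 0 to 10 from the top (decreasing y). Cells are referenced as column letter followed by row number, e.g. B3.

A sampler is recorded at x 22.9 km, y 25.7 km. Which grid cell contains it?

Column index: ⌊(22.9 − 2.5) / 8.8⌋ = ⌊2.318⌋ = 2 → column C
Row offset from origin: ⌊(25.7 − 3.9) / 3.5⌋ = ⌊6.229⌋ = 6 → row 4 (counted from top)

C4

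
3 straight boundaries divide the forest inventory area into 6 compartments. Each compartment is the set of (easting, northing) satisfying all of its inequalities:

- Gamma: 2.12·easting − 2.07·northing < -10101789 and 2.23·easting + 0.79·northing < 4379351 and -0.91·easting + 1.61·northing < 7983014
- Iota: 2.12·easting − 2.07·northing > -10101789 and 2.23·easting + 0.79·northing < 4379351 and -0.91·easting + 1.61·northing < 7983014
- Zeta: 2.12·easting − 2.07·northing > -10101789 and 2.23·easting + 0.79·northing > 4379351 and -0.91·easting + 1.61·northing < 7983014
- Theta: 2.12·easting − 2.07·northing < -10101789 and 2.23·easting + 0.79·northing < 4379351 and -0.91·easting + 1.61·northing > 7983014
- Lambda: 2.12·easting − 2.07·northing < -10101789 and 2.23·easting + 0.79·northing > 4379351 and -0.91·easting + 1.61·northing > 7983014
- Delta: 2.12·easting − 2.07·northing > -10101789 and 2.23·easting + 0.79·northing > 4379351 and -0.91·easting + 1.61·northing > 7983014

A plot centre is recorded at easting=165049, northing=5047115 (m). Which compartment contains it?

2.12·165049 − 2.07·5047115 = -10097624.170, which is > -10101789
2.23·165049 + 0.79·5047115 = 4355280.120, which is < 4379351
-0.91·165049 + 1.61·5047115 = 7975660.560, which is < 7983014
This sign pattern matches Iota.

Iota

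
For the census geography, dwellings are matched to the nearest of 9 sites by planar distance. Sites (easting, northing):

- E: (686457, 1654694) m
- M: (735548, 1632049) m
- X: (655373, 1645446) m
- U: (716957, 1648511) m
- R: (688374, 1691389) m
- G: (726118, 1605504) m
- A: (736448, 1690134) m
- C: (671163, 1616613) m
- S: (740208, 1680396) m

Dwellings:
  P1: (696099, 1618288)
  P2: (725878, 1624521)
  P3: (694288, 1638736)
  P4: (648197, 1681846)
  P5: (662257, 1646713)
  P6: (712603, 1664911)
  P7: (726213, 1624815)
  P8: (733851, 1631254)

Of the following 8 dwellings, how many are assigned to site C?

P1 → C
P2 → M
P3 → E
P4 → X
P5 → X
P6 → U
P7 → M
P8 → M
1 of the 8 goes to C.

1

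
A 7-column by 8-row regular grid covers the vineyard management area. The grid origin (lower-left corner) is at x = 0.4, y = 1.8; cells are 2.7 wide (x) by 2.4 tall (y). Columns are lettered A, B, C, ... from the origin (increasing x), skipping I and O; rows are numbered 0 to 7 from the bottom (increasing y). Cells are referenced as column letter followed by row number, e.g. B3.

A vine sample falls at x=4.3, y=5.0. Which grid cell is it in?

Column index: ⌊(4.3 − 0.4) / 2.7⌋ = ⌊1.444⌋ = 1 → column B
Row offset from origin: ⌊(5.0 − 1.8) / 2.4⌋ = ⌊1.333⌋ = 1 → row 1

B1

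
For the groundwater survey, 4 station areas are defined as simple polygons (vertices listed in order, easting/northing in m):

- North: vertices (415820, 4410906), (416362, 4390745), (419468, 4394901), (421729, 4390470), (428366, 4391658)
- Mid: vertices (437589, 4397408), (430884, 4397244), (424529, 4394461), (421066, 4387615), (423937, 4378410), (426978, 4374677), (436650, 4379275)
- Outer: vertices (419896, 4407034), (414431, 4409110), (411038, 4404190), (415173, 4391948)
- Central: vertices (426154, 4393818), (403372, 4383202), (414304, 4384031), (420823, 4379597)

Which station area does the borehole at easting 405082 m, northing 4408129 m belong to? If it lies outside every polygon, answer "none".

none

Cast a ray rightward from (405082, 4408129). For each polygon, the edges (by vertex number in listed order) whose endpoints lie on opposite sides of northing = 4408129, where each meets that height, and whether that is right or left of the point:
North: 1–2 at easting≈415894.7 (right), 5–1 at easting≈417630.1 (right) → 2 crossings.
Mid: no edge straddles that height → 0 crossings.
Outer: 1–2 at easting≈417013.4 (right), 2–3 at easting≈413754.5 (right) → 2 crossings.
Central: no edge straddles that height → 0 crossings.
All counts are even, so the point lies outside every listed polygon.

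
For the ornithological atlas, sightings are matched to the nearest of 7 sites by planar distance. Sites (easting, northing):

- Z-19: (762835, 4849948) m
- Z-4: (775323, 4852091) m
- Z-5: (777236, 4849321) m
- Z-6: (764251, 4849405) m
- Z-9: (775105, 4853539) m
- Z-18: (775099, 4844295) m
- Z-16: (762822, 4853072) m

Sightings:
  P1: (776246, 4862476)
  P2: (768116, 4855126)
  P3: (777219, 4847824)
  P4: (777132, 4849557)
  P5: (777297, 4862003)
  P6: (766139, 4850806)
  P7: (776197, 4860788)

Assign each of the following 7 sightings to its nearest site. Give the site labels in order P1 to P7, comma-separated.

P1 → Z-9 (d²=81171850.00)
P2 → Z-16 (d²=32245352.00)
P3 → Z-5 (d²=2241298.00)
P4 → Z-5 (d²=66512.00)
P5 → Z-9 (d²=76444160.00)
P6 → Z-6 (d²=5527345.00)
P7 → Z-9 (d²=53740465.00)

Z-9, Z-16, Z-5, Z-5, Z-9, Z-6, Z-9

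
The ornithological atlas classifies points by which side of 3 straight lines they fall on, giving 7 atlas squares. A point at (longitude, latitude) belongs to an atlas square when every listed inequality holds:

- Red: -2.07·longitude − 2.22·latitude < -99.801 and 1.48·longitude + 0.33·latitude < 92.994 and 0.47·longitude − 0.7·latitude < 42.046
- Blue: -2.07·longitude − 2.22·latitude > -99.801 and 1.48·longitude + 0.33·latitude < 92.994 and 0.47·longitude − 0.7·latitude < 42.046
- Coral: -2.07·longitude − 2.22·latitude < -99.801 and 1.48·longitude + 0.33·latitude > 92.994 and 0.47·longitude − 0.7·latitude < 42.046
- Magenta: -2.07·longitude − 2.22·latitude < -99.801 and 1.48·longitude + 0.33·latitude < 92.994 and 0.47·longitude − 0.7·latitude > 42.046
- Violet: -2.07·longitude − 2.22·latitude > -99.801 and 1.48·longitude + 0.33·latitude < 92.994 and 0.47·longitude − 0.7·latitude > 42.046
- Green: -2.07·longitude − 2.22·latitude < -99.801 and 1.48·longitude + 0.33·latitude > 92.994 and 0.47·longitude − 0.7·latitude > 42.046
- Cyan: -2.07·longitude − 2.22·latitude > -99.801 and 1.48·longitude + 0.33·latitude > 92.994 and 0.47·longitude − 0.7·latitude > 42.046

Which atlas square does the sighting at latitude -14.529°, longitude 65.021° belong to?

Red

-2.07·65.021 − 2.22·-14.529 = -102.339, which is < -99.801
1.48·65.021 + 0.33·-14.529 = 91.437, which is < 92.994
0.47·65.021 − 0.7·-14.529 = 40.730, which is < 42.046
This sign pattern matches Red.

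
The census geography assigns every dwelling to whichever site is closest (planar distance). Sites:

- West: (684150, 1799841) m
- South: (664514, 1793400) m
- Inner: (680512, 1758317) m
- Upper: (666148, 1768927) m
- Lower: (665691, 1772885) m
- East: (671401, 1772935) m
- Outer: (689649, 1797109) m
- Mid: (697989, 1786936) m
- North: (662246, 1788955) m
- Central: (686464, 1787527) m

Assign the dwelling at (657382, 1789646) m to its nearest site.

Squared distances to each site:
West: 820463849.000; South: 64957940.000; Inner: 1516503141.000; Upper: 506119717.000; Lower: 349970602.000; East: 475789882.000; Outer: 1096855658.000; Mid: 1656272549.000; North: 24135977.000; Central: 850252885.000.
Minimum at North.

North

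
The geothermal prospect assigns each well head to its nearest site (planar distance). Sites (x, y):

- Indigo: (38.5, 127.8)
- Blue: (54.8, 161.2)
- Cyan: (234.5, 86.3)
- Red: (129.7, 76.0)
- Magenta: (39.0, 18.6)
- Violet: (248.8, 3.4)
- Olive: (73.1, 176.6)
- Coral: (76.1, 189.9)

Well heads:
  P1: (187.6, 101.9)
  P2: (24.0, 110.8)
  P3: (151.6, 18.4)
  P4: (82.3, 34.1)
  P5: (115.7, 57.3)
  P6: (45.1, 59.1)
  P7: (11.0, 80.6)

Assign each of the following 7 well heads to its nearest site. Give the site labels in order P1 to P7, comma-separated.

P1 → Cyan (d²=2442.97)
P2 → Indigo (d²=499.25)
P3 → Red (d²=3797.37)
P4 → Magenta (d²=2115.14)
P5 → Red (d²=545.69)
P6 → Magenta (d²=1677.46)
P7 → Indigo (d²=2984.09)

Cyan, Indigo, Red, Magenta, Red, Magenta, Indigo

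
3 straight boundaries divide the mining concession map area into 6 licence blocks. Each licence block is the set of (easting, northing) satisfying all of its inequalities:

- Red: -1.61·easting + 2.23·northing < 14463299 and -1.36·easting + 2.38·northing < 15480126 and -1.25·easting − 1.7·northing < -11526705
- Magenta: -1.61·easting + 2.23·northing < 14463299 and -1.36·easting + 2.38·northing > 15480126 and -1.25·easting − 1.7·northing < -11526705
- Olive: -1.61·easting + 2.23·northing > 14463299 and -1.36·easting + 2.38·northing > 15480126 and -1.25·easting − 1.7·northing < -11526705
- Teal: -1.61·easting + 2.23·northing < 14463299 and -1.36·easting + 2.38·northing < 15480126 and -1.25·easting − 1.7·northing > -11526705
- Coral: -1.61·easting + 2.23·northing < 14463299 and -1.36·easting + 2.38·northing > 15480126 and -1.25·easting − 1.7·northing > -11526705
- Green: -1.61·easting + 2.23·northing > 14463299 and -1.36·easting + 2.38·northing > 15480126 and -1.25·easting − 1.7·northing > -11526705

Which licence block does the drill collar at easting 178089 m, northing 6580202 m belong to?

Teal

-1.61·178089 + 2.23·6580202 = 14387127.170, which is < 14463299
-1.36·178089 + 2.38·6580202 = 15418679.720, which is < 15480126
-1.25·178089 − 1.7·6580202 = -11408954.650, which is > -11526705
This sign pattern matches Teal.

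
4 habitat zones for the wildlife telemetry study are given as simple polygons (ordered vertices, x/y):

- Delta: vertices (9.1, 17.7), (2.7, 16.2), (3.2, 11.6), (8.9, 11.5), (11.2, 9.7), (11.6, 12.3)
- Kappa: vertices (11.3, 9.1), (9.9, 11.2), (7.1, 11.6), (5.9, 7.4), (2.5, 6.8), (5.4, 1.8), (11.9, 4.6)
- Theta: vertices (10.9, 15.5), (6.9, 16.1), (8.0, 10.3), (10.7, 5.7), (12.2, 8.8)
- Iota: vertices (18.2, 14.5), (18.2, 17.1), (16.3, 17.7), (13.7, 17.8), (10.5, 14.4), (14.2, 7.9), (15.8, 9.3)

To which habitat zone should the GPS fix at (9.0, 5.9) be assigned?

Cast a ray rightward from (9.0, 5.9). For each polygon, the edges (by vertex number in listed order) whose endpoints lie on opposite sides of y = 5.9, where each meets that height, and whether that is right or left of the point:
Delta: no edge straddles that height → 0 crossings.
Kappa: 5–6 at x≈3.02 (left), 7–1 at x≈11.73 (right) → 1 crossing.
Theta: 3–4 at x≈10.58 (right), 4–5 at x≈10.80 (right) → 2 crossings.
Iota: no edge straddles that height → 0 crossings.
Only Kappa has an odd count, so the point is inside Kappa.

Kappa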